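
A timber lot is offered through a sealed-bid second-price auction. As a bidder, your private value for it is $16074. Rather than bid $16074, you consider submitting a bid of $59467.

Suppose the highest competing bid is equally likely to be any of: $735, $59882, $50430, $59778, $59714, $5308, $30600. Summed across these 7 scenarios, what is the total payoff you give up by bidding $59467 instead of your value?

$48882

The deviation costs you only when the competing bid falls strictly between $16074 and $59467; elsewhere both bids give the same outcome.
$735: outcomes coincide → loss $0.
$59882: outcomes coincide → loss $0.
$50430: truthful payoff $0, deviation payoff −$34356 → loss $34356.
$59778: outcomes coincide → loss $0.
$59714: outcomes coincide → loss $0.
$5308: outcomes coincide → loss $0.
$30600: truthful payoff $0, deviation payoff −$14526 → loss $14526.
Total loss = $34356 + $14526 = $48882.
Truthful bidding weakly dominates here: raising your bid can only win items priced above your value, and lowering it can only forfeit items priced below.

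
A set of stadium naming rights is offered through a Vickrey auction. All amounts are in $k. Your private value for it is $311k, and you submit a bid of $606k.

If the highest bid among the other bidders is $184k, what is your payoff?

$127k

Your bid $606k exceeds the highest competing bid $184k, so you win.
In a second-price auction the winner pays the second-highest bid, $184k.
Payoff = value − price = $311k − $184k = $127k.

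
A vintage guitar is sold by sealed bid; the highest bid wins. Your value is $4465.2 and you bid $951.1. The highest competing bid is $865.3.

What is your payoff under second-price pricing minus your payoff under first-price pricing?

$85.8

You have the highest bid, so you win under either rule.
Second-price: pay $865.3 → payoff $3599.9.
First-price: pay your own bid $951.1 → payoff $3514.1.
Difference = $3599.9 − ($3514.1) = $85.8.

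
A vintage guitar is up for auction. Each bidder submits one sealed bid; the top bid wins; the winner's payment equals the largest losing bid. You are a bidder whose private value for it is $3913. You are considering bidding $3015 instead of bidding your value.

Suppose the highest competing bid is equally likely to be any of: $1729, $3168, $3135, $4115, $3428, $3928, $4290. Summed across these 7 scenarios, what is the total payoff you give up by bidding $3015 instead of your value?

The deviation costs you only when the competing bid falls strictly between $3015 and $3913; elsewhere both bids give the same outcome.
$1729: outcomes coincide → loss $0.
$3168: truthful payoff $745, deviation payoff $0 → loss $745.
$3135: truthful payoff $778, deviation payoff $0 → loss $778.
$4115: outcomes coincide → loss $0.
$3428: truthful payoff $485, deviation payoff $0 → loss $485.
$3928: outcomes coincide → loss $0.
$4290: outcomes coincide → loss $0.
Total loss = $745 + $778 + $485 = $2008.

$2008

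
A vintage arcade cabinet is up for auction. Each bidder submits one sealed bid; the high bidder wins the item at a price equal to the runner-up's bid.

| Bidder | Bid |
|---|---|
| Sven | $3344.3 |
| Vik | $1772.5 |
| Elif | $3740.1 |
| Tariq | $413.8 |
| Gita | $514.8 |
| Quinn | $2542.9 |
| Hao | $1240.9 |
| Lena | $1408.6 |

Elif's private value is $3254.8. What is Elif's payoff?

−$89.5

Highest bid: Elif at $3740.1, so Elif wins.
Second-highest bid: Sven at $3344.3 — that is the price the winner pays.
Elif's payoff = value − price = $3254.8 − $3344.3 = −$89.5.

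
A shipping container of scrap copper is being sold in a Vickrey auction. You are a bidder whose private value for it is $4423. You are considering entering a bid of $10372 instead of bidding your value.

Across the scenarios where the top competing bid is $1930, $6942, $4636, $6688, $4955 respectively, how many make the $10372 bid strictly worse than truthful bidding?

The deviation hurts exactly when the highest competing bid lies strictly between $4423 and $10372 — overbidding then wins at a price above your value.
$1930: below both → same outcome either way.
$6942: inside the interval → strictly worse (loss $2519).
$4636: inside the interval → strictly worse (loss $213).
$6688: inside the interval → strictly worse (loss $2265).
$4955: inside the interval → strictly worse (loss $532).
Count: 4.

4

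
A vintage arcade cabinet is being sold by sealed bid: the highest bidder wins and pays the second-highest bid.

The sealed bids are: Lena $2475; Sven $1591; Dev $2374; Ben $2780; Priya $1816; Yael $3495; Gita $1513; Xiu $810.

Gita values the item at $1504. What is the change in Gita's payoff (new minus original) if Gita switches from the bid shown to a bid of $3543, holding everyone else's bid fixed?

−$1991

The highest bid among the other bidders is $3495; Gita's bid doesn't change that.
Original bid $1513: Gita is not highest (top rival bid is $3495); payoff $0.
Alternative bid $3543: Gita is highest, pays the top rival bid $3495; payoff $1504 − $3495 = −$1991.
Change in payoff = −$1991 − ($0) = −$1991.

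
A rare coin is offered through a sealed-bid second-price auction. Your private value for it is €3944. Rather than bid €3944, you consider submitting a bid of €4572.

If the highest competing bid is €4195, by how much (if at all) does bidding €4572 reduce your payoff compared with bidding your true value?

€251

Bidding your value €3944: you lose (since €3944 < €4195). Payoff €0.
Bidding €4572: you win and pay €4195. Payoff €3944 − €4195 = −€251.
The competing bid €4195 lies between your value and your inflated bid, so overbidding wins an item priced above your value.
Loss from deviating = €0 − (−€251) = €251.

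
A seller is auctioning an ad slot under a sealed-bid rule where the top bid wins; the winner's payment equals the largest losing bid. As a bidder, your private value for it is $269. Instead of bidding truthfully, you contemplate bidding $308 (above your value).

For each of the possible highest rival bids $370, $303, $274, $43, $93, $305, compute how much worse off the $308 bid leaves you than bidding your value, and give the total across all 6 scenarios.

The deviation costs you only when the competing bid falls strictly between $269 and $308; elsewhere both bids give the same outcome.
$370: outcomes coincide → loss $0.
$303: truthful payoff $0, deviation payoff −$34 → loss $34.
$274: truthful payoff $0, deviation payoff −$5 → loss $5.
$43: outcomes coincide → loss $0.
$93: outcomes coincide → loss $0.
$305: truthful payoff $0, deviation payoff −$36 → loss $36.
Total loss = $34 + $5 + $36 = $75.

$75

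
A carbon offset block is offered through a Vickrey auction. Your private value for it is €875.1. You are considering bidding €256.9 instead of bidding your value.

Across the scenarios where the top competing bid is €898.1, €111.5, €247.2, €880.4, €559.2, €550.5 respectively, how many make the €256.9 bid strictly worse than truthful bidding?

The deviation hurts exactly when the highest competing bid lies strictly between €256.9 and €875.1 — underbidding then forfeits a profitable win.
€898.1: above both → same outcome either way.
€111.5: below both → same outcome either way.
€247.2: below both → same outcome either way.
€880.4: above both → same outcome either way.
€559.2: inside the interval → strictly worse (loss €315.9).
€550.5: inside the interval → strictly worse (loss €324.6).
Count: 2.

2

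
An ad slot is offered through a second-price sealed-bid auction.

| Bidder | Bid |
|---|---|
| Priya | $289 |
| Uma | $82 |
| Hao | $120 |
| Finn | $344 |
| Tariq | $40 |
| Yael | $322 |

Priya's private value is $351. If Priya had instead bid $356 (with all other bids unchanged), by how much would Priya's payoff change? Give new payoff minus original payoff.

$7

The highest bid among the other bidders is $344; Priya's bid doesn't change that.
Original bid $289: Priya is not highest (top rival bid is $344); payoff $0.
Alternative bid $356: Priya is highest, pays the top rival bid $344; payoff $351 − $344 = $7.
Change in payoff = $7 − ($0) = $7.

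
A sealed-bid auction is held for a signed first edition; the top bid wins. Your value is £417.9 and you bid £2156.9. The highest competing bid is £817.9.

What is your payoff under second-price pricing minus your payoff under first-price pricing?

You have the highest bid, so you win under either rule.
Second-price: pay £817.9 → payoff −£400.
First-price: pay your own bid £2156.9 → payoff −£1739.
Difference = −£400 − (−£1739) = £1339.

£1339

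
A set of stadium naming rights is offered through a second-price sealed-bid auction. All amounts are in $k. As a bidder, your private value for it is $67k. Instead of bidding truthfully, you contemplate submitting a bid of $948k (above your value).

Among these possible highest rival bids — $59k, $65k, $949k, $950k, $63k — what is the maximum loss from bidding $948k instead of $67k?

$0k

$59k: same outcome either way → loss $0k.
$65k: same outcome either way → loss $0k.
$949k: same outcome either way → loss $0k.
$950k: same outcome either way → loss $0k.
$63k: same outcome either way → loss $0k.
Maximum loss: $0k.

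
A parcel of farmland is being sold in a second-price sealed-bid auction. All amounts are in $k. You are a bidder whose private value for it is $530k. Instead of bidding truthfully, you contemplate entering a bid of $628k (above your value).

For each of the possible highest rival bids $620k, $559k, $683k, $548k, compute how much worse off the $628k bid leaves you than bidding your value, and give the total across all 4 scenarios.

The deviation costs you only when the competing bid falls strictly between $530k and $628k; elsewhere both bids give the same outcome.
$620k: truthful payoff $0k, deviation payoff −$90k → loss $90k.
$559k: truthful payoff $0k, deviation payoff −$29k → loss $29k.
$683k: outcomes coincide → loss $0k.
$548k: truthful payoff $0k, deviation payoff −$18k → loss $18k.
Total loss = $90k + $29k + $18k = $137k.

$137k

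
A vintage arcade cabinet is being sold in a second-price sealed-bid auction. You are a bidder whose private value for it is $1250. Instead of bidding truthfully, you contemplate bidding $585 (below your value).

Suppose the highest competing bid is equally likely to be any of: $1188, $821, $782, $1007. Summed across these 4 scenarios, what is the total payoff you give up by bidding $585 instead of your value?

The deviation costs you only when the competing bid falls strictly between $585 and $1250; elsewhere both bids give the same outcome.
$1188: truthful payoff $62, deviation payoff $0 → loss $62.
$821: truthful payoff $429, deviation payoff $0 → loss $429.
$782: truthful payoff $468, deviation payoff $0 → loss $468.
$1007: truthful payoff $243, deviation payoff $0 → loss $243.
Total loss = $62 + $429 + $468 + $243 = $1202.
Truthful bidding weakly dominates here: raising your bid can only win items priced above your value, and lowering it can only forfeit items priced below.

$1202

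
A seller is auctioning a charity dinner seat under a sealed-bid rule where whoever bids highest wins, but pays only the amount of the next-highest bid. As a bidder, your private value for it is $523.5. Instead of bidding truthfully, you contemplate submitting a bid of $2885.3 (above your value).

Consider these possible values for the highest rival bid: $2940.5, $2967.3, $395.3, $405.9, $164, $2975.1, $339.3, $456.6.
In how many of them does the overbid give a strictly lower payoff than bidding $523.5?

0

The deviation hurts exactly when the highest competing bid lies strictly between $523.5 and $2885.3 — overbidding then wins at a price above your value.
$2940.5: above both → same outcome either way.
$2967.3: above both → same outcome either way.
$395.3: below both → same outcome either way.
$405.9: below both → same outcome either way.
$164: below both → same outcome either way.
$2975.1: above both → same outcome either way.
$339.3: below both → same outcome either way.
$456.6: below both → same outcome either way.
Count: 0.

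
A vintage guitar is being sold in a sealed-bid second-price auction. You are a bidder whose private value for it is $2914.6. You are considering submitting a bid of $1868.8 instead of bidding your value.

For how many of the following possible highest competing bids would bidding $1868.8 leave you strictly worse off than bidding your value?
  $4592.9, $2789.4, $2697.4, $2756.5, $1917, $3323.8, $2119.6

5

The deviation hurts exactly when the highest competing bid lies strictly between $1868.8 and $2914.6 — underbidding then forfeits a profitable win.
$4592.9: above both → same outcome either way.
$2789.4: inside the interval → strictly worse (loss $125.2).
$2697.4: inside the interval → strictly worse (loss $217.2).
$2756.5: inside the interval → strictly worse (loss $158.1).
$1917: inside the interval → strictly worse (loss $997.6).
$3323.8: above both → same outcome either way.
$2119.6: inside the interval → strictly worse (loss $795).
Count: 5.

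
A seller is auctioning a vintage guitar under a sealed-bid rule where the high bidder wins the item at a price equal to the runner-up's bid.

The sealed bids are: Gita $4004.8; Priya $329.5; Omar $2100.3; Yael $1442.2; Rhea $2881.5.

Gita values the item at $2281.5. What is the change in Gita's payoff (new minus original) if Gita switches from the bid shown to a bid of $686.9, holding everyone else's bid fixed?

$600

The highest bid among the other bidders is $2881.5; Gita's bid doesn't change that.
Original bid $4004.8: Gita is highest, pays the top rival bid $2881.5; payoff $2281.5 − $2881.5 = −$600.
Alternative bid $686.9: Gita is not highest (top rival bid is $2881.5); payoff $0.
Change in payoff = $0 − (−$600) = $600.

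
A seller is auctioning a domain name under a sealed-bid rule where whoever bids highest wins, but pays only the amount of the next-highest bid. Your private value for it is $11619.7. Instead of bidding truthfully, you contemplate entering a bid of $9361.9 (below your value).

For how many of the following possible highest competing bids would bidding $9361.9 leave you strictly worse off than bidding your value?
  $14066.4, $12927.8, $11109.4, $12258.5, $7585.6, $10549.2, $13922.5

The deviation hurts exactly when the highest competing bid lies strictly between $9361.9 and $11619.7 — underbidding then forfeits a profitable win.
$14066.4: above both → same outcome either way.
$12927.8: above both → same outcome either way.
$11109.4: inside the interval → strictly worse (loss $510.3).
$12258.5: above both → same outcome either way.
$7585.6: below both → same outcome either way.
$10549.2: inside the interval → strictly worse (loss $1070.5).
$13922.5: above both → same outcome either way.
Count: 2.

2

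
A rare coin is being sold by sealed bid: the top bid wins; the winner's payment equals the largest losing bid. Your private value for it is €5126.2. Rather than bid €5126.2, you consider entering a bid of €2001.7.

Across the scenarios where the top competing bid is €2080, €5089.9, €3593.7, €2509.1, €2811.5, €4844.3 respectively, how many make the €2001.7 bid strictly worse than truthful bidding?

6

The deviation hurts exactly when the highest competing bid lies strictly between €2001.7 and €5126.2 — underbidding then forfeits a profitable win.
€2080: inside the interval → strictly worse (loss €3046.2).
€5089.9: inside the interval → strictly worse (loss €36.3).
€3593.7: inside the interval → strictly worse (loss €1532.5).
€2509.1: inside the interval → strictly worse (loss €2617.1).
€2811.5: inside the interval → strictly worse (loss €2314.7).
€4844.3: inside the interval → strictly worse (loss €281.9).
Count: 6.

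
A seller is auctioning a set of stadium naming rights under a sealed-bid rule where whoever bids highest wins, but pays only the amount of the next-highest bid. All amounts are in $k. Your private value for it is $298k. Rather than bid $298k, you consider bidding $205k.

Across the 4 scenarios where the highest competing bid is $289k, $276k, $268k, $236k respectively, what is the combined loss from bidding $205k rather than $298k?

The deviation costs you only when the competing bid falls strictly between $205k and $298k; elsewhere both bids give the same outcome.
$289k: truthful payoff $9k, deviation payoff $0k → loss $9k.
$276k: truthful payoff $22k, deviation payoff $0k → loss $22k.
$268k: truthful payoff $30k, deviation payoff $0k → loss $30k.
$236k: truthful payoff $62k, deviation payoff $0k → loss $62k.
Total loss = $9k + $22k + $30k + $62k = $123k.

$123k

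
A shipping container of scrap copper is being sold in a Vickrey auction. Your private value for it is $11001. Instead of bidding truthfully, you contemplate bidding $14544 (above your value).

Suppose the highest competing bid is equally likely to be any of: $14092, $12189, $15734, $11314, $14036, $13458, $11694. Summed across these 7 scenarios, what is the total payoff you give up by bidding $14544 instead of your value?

$10777

The deviation costs you only when the competing bid falls strictly between $11001 and $14544; elsewhere both bids give the same outcome.
$14092: truthful payoff $0, deviation payoff −$3091 → loss $3091.
$12189: truthful payoff $0, deviation payoff −$1188 → loss $1188.
$15734: outcomes coincide → loss $0.
$11314: truthful payoff $0, deviation payoff −$313 → loss $313.
$14036: truthful payoff $0, deviation payoff −$3035 → loss $3035.
$13458: truthful payoff $0, deviation payoff −$2457 → loss $2457.
$11694: truthful payoff $0, deviation payoff −$693 → loss $693.
Total loss = $3091 + $1188 + $313 + $3035 + $2457 + $693 = $10777.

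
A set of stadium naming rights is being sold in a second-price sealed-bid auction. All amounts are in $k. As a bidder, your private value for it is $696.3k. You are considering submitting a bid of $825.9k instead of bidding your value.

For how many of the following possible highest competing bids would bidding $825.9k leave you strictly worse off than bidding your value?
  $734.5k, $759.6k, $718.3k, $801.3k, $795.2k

5

The deviation hurts exactly when the highest competing bid lies strictly between $696.3k and $825.9k — overbidding then wins at a price above your value.
$734.5k: inside the interval → strictly worse (loss $38.2k).
$759.6k: inside the interval → strictly worse (loss $63.3k).
$718.3k: inside the interval → strictly worse (loss $22k).
$801.3k: inside the interval → strictly worse (loss $105k).
$795.2k: inside the interval → strictly worse (loss $98.9k).
Count: 5.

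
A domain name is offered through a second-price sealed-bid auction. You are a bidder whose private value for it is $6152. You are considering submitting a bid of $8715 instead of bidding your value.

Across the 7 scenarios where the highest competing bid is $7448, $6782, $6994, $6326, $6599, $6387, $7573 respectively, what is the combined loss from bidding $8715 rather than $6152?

$5045

The deviation costs you only when the competing bid falls strictly between $6152 and $8715; elsewhere both bids give the same outcome.
$7448: truthful payoff $0, deviation payoff −$1296 → loss $1296.
$6782: truthful payoff $0, deviation payoff −$630 → loss $630.
$6994: truthful payoff $0, deviation payoff −$842 → loss $842.
$6326: truthful payoff $0, deviation payoff −$174 → loss $174.
$6599: truthful payoff $0, deviation payoff −$447 → loss $447.
$6387: truthful payoff $0, deviation payoff −$235 → loss $235.
$7573: truthful payoff $0, deviation payoff −$1421 → loss $1421.
Total loss = $1296 + $630 + $842 + $174 + $447 + $235 + $1421 = $5045.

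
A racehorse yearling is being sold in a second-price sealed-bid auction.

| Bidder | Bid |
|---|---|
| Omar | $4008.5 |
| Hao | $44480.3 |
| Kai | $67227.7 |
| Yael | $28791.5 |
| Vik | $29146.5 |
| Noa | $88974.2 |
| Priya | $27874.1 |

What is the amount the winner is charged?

Highest bid: Noa at $88974.2, so Noa wins.
Second-highest bid: Kai at $67227.7 — that is the price the winner pays.

$67227.7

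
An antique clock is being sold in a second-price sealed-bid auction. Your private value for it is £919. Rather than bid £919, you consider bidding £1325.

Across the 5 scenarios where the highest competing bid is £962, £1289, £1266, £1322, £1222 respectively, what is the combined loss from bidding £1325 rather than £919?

The deviation costs you only when the competing bid falls strictly between £919 and £1325; elsewhere both bids give the same outcome.
£962: truthful payoff £0, deviation payoff −£43 → loss £43.
£1289: truthful payoff £0, deviation payoff −£370 → loss £370.
£1266: truthful payoff £0, deviation payoff −£347 → loss £347.
£1322: truthful payoff £0, deviation payoff −£403 → loss £403.
£1222: truthful payoff £0, deviation payoff −£303 → loss £303.
Total loss = £43 + £370 + £347 + £403 + £303 = £1466.
In a second-price auction your bid sets only whether you win, not what you pay, so bidding your true value is weakly dominant.

£1466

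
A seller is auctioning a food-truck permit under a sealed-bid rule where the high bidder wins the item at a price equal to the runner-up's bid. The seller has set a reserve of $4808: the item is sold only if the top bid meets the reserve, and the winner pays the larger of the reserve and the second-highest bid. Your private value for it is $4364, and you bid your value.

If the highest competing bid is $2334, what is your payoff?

Your bid $4364 is the highest bid but falls below the reserve $4808, so the item goes unsold. Payoff $0.

$0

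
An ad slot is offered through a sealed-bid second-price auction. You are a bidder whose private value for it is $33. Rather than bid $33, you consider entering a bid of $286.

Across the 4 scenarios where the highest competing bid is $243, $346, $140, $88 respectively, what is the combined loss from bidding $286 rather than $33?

$372

The deviation costs you only when the competing bid falls strictly between $33 and $286; elsewhere both bids give the same outcome.
$243: truthful payoff $0, deviation payoff −$210 → loss $210.
$346: outcomes coincide → loss $0.
$140: truthful payoff $0, deviation payoff −$107 → loss $107.
$88: truthful payoff $0, deviation payoff −$55 → loss $55.
Total loss = $210 + $107 + $55 = $372.
Truthful bidding weakly dominates here: raising your bid can only win items priced above your value, and lowering it can only forfeit items priced below.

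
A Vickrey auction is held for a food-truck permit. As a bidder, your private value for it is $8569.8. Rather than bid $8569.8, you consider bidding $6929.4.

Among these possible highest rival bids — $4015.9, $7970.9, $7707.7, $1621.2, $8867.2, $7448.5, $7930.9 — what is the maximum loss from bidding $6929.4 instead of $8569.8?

$4015.9: same outcome either way → loss $0.
$7970.9: truthful gives $598.9, deviation gives $0 → loss $598.9.
$7707.7: truthful gives $862.1, deviation gives $0 → loss $862.1.
$1621.2: same outcome either way → loss $0.
$8867.2: same outcome either way → loss $0.
$7448.5: truthful gives $1121.3, deviation gives $0 → loss $1121.3.
$7930.9: truthful gives $638.9, deviation gives $0 → loss $638.9.
Maximum loss: $1121.3.

$1121.3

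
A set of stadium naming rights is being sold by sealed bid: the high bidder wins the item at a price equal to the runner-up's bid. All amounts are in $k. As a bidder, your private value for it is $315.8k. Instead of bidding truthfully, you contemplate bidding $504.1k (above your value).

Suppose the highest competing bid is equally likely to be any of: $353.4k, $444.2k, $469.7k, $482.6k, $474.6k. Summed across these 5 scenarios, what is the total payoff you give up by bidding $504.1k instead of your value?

The deviation costs you only when the competing bid falls strictly between $315.8k and $504.1k; elsewhere both bids give the same outcome.
$353.4k: truthful payoff $0k, deviation payoff −$37.6k → loss $37.6k.
$444.2k: truthful payoff $0k, deviation payoff −$128.4k → loss $128.4k.
$469.7k: truthful payoff $0k, deviation payoff −$153.9k → loss $153.9k.
$482.6k: truthful payoff $0k, deviation payoff −$166.8k → loss $166.8k.
$474.6k: truthful payoff $0k, deviation payoff −$158.8k → loss $158.8k.
Total loss = $37.6k + $128.4k + $153.9k + $166.8k + $158.8k = $645.5k.

$645.5k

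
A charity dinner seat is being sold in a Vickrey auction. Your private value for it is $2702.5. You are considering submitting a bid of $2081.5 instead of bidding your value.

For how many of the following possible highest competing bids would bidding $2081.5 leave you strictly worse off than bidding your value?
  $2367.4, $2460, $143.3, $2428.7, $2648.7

4

The deviation hurts exactly when the highest competing bid lies strictly between $2081.5 and $2702.5 — underbidding then forfeits a profitable win.
$2367.4: inside the interval → strictly worse (loss $335.1).
$2460: inside the interval → strictly worse (loss $242.5).
$143.3: below both → same outcome either way.
$2428.7: inside the interval → strictly worse (loss $273.8).
$2648.7: inside the interval → strictly worse (loss $53.8).
Count: 4.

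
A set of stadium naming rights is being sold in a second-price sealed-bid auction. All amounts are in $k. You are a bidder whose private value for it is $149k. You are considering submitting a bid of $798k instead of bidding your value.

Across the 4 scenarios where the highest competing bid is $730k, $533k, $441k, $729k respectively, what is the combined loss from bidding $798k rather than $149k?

$1837k

The deviation costs you only when the competing bid falls strictly between $149k and $798k; elsewhere both bids give the same outcome.
$730k: truthful payoff $0k, deviation payoff −$581k → loss $581k.
$533k: truthful payoff $0k, deviation payoff −$384k → loss $384k.
$441k: truthful payoff $0k, deviation payoff −$292k → loss $292k.
$729k: truthful payoff $0k, deviation payoff −$580k → loss $580k.
Total loss = $581k + $384k + $292k + $580k = $1837k.
Because the price is fixed by the runner-up's bid, deviating from your value can only change a good outcome into a bad one — never the reverse.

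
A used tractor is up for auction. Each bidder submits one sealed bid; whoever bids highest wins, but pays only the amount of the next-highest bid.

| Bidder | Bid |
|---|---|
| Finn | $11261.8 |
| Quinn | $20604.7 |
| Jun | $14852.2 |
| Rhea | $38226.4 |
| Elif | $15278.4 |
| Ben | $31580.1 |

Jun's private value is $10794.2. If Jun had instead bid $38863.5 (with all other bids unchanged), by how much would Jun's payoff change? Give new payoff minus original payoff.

The highest bid among the other bidders is $38226.4; Jun's bid doesn't change that.
Original bid $14852.2: Jun is not highest (top rival bid is $38226.4); payoff $0.
Alternative bid $38863.5: Jun is highest, pays the top rival bid $38226.4; payoff $10794.2 − $38226.4 = −$27432.2.
Change in payoff = −$27432.2 − ($0) = −$27432.2.

−$27432.2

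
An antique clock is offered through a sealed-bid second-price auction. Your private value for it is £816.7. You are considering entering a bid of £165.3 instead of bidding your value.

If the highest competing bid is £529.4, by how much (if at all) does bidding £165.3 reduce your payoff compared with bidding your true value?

£287.3

Bidding your value £816.7: you win (since £816.7 > £529.4) and pay £529.4. Payoff £287.3.
Bidding £165.3: you lose. Payoff £0.
The competing bid £529.4 lies between your shaded bid and your value, so underbidding forfeits an item you could have won at a profitable price.
Loss from deviating = £287.3 − (£0) = £287.3.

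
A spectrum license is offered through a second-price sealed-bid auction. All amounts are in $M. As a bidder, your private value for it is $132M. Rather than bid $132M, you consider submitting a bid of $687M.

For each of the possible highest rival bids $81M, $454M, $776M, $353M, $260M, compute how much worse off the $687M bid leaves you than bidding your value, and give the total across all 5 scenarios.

$671M

The deviation costs you only when the competing bid falls strictly between $132M and $687M; elsewhere both bids give the same outcome.
$81M: outcomes coincide → loss $0M.
$454M: truthful payoff $0M, deviation payoff −$322M → loss $322M.
$776M: outcomes coincide → loss $0M.
$353M: truthful payoff $0M, deviation payoff −$221M → loss $221M.
$260M: truthful payoff $0M, deviation payoff −$128M → loss $128M.
Total loss = $322M + $221M + $128M = $671M.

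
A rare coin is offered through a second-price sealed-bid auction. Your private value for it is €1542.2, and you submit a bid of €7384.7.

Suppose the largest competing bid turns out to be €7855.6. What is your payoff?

€0

Your bid €7384.7 is below the highest competing bid €7855.6, so you lose.
A losing bidder pays nothing and receives nothing: payoff = €0.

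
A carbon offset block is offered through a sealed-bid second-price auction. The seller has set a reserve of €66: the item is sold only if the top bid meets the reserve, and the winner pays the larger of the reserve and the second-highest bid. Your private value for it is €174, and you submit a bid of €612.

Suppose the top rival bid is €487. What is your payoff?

−€313

Your bid €612 is the highest and exceeds the reserve.
Price = max(second-highest bid, reserve) = max(€487, €66) = €487.
Payoff = €174 − €487 = −€313.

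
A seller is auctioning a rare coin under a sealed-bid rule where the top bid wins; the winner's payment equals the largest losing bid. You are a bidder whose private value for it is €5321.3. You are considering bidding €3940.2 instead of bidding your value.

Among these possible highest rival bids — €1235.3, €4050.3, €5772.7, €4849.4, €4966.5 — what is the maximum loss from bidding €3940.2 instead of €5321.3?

€1235.3: same outcome either way → loss €0.
€4050.3: truthful gives €1271, deviation gives €0 → loss €1271.
€5772.7: same outcome either way → loss €0.
€4849.4: truthful gives €471.9, deviation gives €0 → loss €471.9.
€4966.5: truthful gives €354.8, deviation gives €0 → loss €354.8.
Maximum loss: €1271.

€1271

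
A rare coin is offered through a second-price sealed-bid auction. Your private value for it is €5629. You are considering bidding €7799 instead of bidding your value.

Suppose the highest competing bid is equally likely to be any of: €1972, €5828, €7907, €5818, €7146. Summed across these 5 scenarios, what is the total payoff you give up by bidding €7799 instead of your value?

€1905

The deviation costs you only when the competing bid falls strictly between €5629 and €7799; elsewhere both bids give the same outcome.
€1972: outcomes coincide → loss €0.
€5828: truthful payoff €0, deviation payoff −€199 → loss €199.
€7907: outcomes coincide → loss €0.
€5818: truthful payoff €0, deviation payoff −€189 → loss €189.
€7146: truthful payoff €0, deviation payoff −€1517 → loss €1517.
Total loss = €199 + €189 + €1517 = €1905.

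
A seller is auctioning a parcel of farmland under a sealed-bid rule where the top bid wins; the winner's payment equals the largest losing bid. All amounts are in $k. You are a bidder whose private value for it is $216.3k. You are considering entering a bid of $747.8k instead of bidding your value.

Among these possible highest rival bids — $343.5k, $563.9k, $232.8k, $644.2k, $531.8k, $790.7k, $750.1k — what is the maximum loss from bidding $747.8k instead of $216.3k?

$427.9k

$343.5k: truthful gives $0k, deviation gives −$127.2k → loss $127.2k.
$563.9k: truthful gives $0k, deviation gives −$347.6k → loss $347.6k.
$232.8k: truthful gives $0k, deviation gives −$16.5k → loss $16.5k.
$644.2k: truthful gives $0k, deviation gives −$427.9k → loss $427.9k.
$531.8k: truthful gives $0k, deviation gives −$315.5k → loss $315.5k.
$790.7k: same outcome either way → loss $0k.
$750.1k: same outcome either way → loss $0k.
Maximum loss: $427.9k.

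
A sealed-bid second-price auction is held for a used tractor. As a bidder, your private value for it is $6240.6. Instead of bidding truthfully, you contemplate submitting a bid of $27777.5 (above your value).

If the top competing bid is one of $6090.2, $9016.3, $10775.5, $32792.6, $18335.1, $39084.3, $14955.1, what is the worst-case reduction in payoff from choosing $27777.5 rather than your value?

$12094.5

$6090.2: same outcome either way → loss $0.
$9016.3: truthful gives $0, deviation gives −$2775.7 → loss $2775.7.
$10775.5: truthful gives $0, deviation gives −$4534.9 → loss $4534.9.
$32792.6: same outcome either way → loss $0.
$18335.1: truthful gives $0, deviation gives −$12094.5 → loss $12094.5.
$39084.3: same outcome either way → loss $0.
$14955.1: truthful gives $0, deviation gives −$8714.5 → loss $8714.5.
Maximum loss: $12094.5.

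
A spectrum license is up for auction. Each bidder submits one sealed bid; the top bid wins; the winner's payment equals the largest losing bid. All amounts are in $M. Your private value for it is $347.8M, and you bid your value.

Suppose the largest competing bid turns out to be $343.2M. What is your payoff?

Your bid $347.8M exceeds the highest competing bid $343.2M, so you win.
In a second-price auction the winner pays the second-highest bid, $343.2M.
Payoff = value − price = $347.8M − $343.2M = $4.6M.

$4.6M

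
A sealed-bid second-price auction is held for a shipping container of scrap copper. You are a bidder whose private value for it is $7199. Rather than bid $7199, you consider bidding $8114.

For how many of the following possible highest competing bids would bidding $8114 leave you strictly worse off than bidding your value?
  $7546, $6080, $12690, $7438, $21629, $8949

The deviation hurts exactly when the highest competing bid lies strictly between $7199 and $8114 — overbidding then wins at a price above your value.
$7546: inside the interval → strictly worse (loss $347).
$6080: below both → same outcome either way.
$12690: above both → same outcome either way.
$7438: inside the interval → strictly worse (loss $239).
$21629: above both → same outcome either way.
$8949: above both → same outcome either way.
Count: 2.

2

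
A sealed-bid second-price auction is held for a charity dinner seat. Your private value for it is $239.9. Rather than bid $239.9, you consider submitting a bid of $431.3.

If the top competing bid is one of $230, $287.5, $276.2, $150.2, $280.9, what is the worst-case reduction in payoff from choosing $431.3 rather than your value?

$47.6

$230: same outcome either way → loss $0.
$287.5: truthful gives $0, deviation gives −$47.6 → loss $47.6.
$276.2: truthful gives $0, deviation gives −$36.3 → loss $36.3.
$150.2: same outcome either way → loss $0.
$280.9: truthful gives $0, deviation gives −$41 → loss $41.
Maximum loss: $47.6.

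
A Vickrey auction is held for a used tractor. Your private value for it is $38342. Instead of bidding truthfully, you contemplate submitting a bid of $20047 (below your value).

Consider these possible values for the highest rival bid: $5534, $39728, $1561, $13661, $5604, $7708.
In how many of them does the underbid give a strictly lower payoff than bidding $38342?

0

The deviation hurts exactly when the highest competing bid lies strictly between $20047 and $38342 — underbidding then forfeits a profitable win.
$5534: below both → same outcome either way.
$39728: above both → same outcome either way.
$1561: below both → same outcome either way.
$13661: below both → same outcome either way.
$5604: below both → same outcome either way.
$7708: below both → same outcome either way.
Count: 0.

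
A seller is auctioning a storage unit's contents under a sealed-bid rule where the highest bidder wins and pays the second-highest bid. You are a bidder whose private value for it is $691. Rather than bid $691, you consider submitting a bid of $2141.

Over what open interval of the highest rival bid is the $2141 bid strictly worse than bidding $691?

($691, $2141)

If the competing bid is below $691, both bids win at the same price — no difference.
If it is above $2141, both bids lose — no difference.
If it lies strictly between $691 and $2141, bidding your value loses (payoff 0) while bidding $2141 wins at a price above your value (payoff negative).
So the deviation strictly hurts on the open interval ($691, $2141).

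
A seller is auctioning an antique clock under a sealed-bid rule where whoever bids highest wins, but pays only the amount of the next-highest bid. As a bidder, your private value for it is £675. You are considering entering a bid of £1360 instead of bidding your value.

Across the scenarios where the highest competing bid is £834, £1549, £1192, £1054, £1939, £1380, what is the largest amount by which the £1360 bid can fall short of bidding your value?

£517

£834: truthful gives £0, deviation gives −£159 → loss £159.
£1549: same outcome either way → loss £0.
£1192: truthful gives £0, deviation gives −£517 → loss £517.
£1054: truthful gives £0, deviation gives −£379 → loss £379.
£1939: same outcome either way → loss £0.
£1380: same outcome either way → loss £0.
Maximum loss: £517.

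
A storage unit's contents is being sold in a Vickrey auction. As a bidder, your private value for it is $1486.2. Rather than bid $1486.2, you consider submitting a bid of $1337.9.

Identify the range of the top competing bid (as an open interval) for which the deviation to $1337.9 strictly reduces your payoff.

($1337.9, $1486.2)

If the competing bid is below $1337.9, both bids win at the same price — no difference.
If it is above $1486.2, both bids lose — no difference.
If it lies strictly between $1337.9 and $1486.2, bidding your value wins at a price below your value (positive payoff) while bidding $1337.9 loses (payoff 0).
So the deviation strictly hurts on the open interval ($1337.9, $1486.2).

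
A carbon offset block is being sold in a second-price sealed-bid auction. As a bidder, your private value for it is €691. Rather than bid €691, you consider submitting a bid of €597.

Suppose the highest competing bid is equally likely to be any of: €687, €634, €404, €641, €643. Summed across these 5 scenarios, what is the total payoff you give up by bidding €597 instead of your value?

The deviation costs you only when the competing bid falls strictly between €597 and €691; elsewhere both bids give the same outcome.
€687: truthful payoff €4, deviation payoff €0 → loss €4.
€634: truthful payoff €57, deviation payoff €0 → loss €57.
€404: outcomes coincide → loss €0.
€641: truthful payoff €50, deviation payoff €0 → loss €50.
€643: truthful payoff €48, deviation payoff €0 → loss €48.
Total loss = €4 + €57 + €50 + €48 = €159.

€159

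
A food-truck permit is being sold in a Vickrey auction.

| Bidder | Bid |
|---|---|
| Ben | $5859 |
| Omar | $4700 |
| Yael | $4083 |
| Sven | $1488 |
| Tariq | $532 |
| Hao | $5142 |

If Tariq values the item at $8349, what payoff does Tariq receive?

$0

Highest bid: Ben at $5859, so Ben wins.
Second-highest bid: Hao at $5142 — that is the price the winner pays.
Tariq did not win, so Tariq pays nothing and receives nothing: payoff $0.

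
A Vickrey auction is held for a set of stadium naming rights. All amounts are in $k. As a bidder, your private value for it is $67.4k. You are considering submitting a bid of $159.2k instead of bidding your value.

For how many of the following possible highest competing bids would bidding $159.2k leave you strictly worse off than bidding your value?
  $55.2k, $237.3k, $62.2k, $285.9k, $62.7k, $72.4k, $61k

The deviation hurts exactly when the highest competing bid lies strictly between $67.4k and $159.2k — overbidding then wins at a price above your value.
$55.2k: below both → same outcome either way.
$237.3k: above both → same outcome either way.
$62.2k: below both → same outcome either way.
$285.9k: above both → same outcome either way.
$62.7k: below both → same outcome either way.
$72.4k: inside the interval → strictly worse (loss $5k).
$61k: below both → same outcome either way.
Count: 1.

1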